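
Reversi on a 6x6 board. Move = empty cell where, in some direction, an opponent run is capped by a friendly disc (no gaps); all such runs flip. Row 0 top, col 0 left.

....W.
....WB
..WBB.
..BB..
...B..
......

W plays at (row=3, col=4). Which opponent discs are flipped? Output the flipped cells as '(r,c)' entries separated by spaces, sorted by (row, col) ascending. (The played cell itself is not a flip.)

Answer: (2,4)

Derivation:
Dir NW: opp run (2,3), next='.' -> no flip
Dir N: opp run (2,4) capped by W -> flip
Dir NE: first cell '.' (not opp) -> no flip
Dir W: opp run (3,3) (3,2), next='.' -> no flip
Dir E: first cell '.' (not opp) -> no flip
Dir SW: opp run (4,3), next='.' -> no flip
Dir S: first cell '.' (not opp) -> no flip
Dir SE: first cell '.' (not opp) -> no flip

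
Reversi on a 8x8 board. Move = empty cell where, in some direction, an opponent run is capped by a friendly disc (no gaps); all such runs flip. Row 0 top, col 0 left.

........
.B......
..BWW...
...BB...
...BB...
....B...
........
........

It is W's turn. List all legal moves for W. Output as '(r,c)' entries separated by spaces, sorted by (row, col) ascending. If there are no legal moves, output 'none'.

Answer: (2,1) (4,2) (4,5) (5,3) (6,4)

Derivation:
(0,0): no bracket -> illegal
(0,1): no bracket -> illegal
(0,2): no bracket -> illegal
(1,0): no bracket -> illegal
(1,2): no bracket -> illegal
(1,3): no bracket -> illegal
(2,0): no bracket -> illegal
(2,1): flips 1 -> legal
(2,5): no bracket -> illegal
(3,1): no bracket -> illegal
(3,2): no bracket -> illegal
(3,5): no bracket -> illegal
(4,2): flips 1 -> legal
(4,5): flips 1 -> legal
(5,2): no bracket -> illegal
(5,3): flips 2 -> legal
(5,5): no bracket -> illegal
(6,3): no bracket -> illegal
(6,4): flips 3 -> legal
(6,5): no bracket -> illegal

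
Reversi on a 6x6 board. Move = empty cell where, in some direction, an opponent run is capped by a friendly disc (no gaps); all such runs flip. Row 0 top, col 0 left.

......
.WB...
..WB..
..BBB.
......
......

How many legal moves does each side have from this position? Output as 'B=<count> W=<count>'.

Answer: B=3 W=5

Derivation:
-- B to move --
(0,0): flips 2 -> legal
(0,1): no bracket -> illegal
(0,2): no bracket -> illegal
(1,0): flips 1 -> legal
(1,3): no bracket -> illegal
(2,0): no bracket -> illegal
(2,1): flips 1 -> legal
(3,1): no bracket -> illegal
B mobility = 3
-- W to move --
(0,1): no bracket -> illegal
(0,2): flips 1 -> legal
(0,3): no bracket -> illegal
(1,3): flips 1 -> legal
(1,4): no bracket -> illegal
(2,1): no bracket -> illegal
(2,4): flips 1 -> legal
(2,5): no bracket -> illegal
(3,1): no bracket -> illegal
(3,5): no bracket -> illegal
(4,1): no bracket -> illegal
(4,2): flips 1 -> legal
(4,3): no bracket -> illegal
(4,4): flips 1 -> legal
(4,5): no bracket -> illegal
W mobility = 5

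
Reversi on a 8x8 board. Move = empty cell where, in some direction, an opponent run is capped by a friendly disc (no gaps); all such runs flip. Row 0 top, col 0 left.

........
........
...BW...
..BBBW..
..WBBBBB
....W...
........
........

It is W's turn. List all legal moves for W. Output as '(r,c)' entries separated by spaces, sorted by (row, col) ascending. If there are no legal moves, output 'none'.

(1,2): no bracket -> illegal
(1,3): no bracket -> illegal
(1,4): no bracket -> illegal
(2,1): flips 2 -> legal
(2,2): flips 2 -> legal
(2,5): no bracket -> illegal
(3,1): flips 3 -> legal
(3,6): flips 1 -> legal
(3,7): no bracket -> illegal
(4,1): no bracket -> illegal
(5,2): no bracket -> illegal
(5,3): flips 1 -> legal
(5,5): flips 1 -> legal
(5,6): no bracket -> illegal
(5,7): flips 1 -> legal

Answer: (2,1) (2,2) (3,1) (3,6) (5,3) (5,5) (5,7)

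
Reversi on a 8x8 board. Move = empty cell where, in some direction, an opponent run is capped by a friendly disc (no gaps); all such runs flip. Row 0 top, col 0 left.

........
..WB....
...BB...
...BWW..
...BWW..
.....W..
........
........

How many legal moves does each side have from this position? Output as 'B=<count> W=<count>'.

Answer: B=8 W=6

Derivation:
-- B to move --
(0,1): flips 1 -> legal
(0,2): no bracket -> illegal
(0,3): no bracket -> illegal
(1,1): flips 1 -> legal
(2,1): no bracket -> illegal
(2,2): no bracket -> illegal
(2,5): flips 1 -> legal
(2,6): no bracket -> illegal
(3,6): flips 2 -> legal
(4,6): flips 3 -> legal
(5,3): no bracket -> illegal
(5,4): flips 2 -> legal
(5,6): flips 2 -> legal
(6,4): no bracket -> illegal
(6,5): no bracket -> illegal
(6,6): flips 2 -> legal
B mobility = 8
-- W to move --
(0,2): flips 2 -> legal
(0,3): no bracket -> illegal
(0,4): no bracket -> illegal
(1,4): flips 2 -> legal
(1,5): no bracket -> illegal
(2,2): flips 1 -> legal
(2,5): no bracket -> illegal
(3,2): flips 1 -> legal
(4,2): flips 1 -> legal
(5,2): flips 1 -> legal
(5,3): no bracket -> illegal
(5,4): no bracket -> illegal
W mobility = 6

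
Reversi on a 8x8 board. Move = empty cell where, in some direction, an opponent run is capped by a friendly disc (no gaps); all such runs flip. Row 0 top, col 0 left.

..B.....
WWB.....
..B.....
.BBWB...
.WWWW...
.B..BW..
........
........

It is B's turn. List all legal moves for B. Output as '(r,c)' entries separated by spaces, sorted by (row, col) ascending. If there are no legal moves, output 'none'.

Answer: (0,0) (2,0) (2,4) (5,0) (5,2) (5,3) (5,6) (6,6)

Derivation:
(0,0): flips 1 -> legal
(0,1): no bracket -> illegal
(2,0): flips 1 -> legal
(2,1): no bracket -> illegal
(2,3): no bracket -> illegal
(2,4): flips 2 -> legal
(3,0): no bracket -> illegal
(3,5): no bracket -> illegal
(4,0): no bracket -> illegal
(4,5): no bracket -> illegal
(4,6): no bracket -> illegal
(5,0): flips 1 -> legal
(5,2): flips 2 -> legal
(5,3): flips 1 -> legal
(5,6): flips 1 -> legal
(6,4): no bracket -> illegal
(6,5): no bracket -> illegal
(6,6): flips 3 -> legal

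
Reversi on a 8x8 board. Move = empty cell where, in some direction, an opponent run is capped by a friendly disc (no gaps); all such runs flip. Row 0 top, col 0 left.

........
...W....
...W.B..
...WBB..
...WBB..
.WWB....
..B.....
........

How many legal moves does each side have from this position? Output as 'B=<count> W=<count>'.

-- B to move --
(0,2): no bracket -> illegal
(0,3): flips 4 -> legal
(0,4): no bracket -> illegal
(1,2): flips 1 -> legal
(1,4): no bracket -> illegal
(2,2): flips 1 -> legal
(2,4): no bracket -> illegal
(3,2): flips 1 -> legal
(4,0): flips 1 -> legal
(4,1): no bracket -> illegal
(4,2): flips 2 -> legal
(5,0): flips 2 -> legal
(5,4): no bracket -> illegal
(6,0): no bracket -> illegal
(6,1): flips 2 -> legal
(6,3): no bracket -> illegal
B mobility = 8
-- W to move --
(1,4): no bracket -> illegal
(1,5): no bracket -> illegal
(1,6): flips 2 -> legal
(2,4): no bracket -> illegal
(2,6): no bracket -> illegal
(3,6): flips 2 -> legal
(4,2): no bracket -> illegal
(4,6): flips 2 -> legal
(5,4): flips 1 -> legal
(5,5): flips 1 -> legal
(5,6): flips 2 -> legal
(6,1): no bracket -> illegal
(6,3): flips 1 -> legal
(6,4): no bracket -> illegal
(7,1): no bracket -> illegal
(7,2): flips 1 -> legal
(7,3): flips 1 -> legal
W mobility = 9

Answer: B=8 W=9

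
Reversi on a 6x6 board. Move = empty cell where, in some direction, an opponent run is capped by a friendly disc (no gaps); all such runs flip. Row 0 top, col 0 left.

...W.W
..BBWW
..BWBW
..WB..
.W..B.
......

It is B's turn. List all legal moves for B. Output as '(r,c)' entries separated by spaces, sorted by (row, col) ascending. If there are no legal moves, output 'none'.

(0,2): no bracket -> illegal
(0,4): flips 1 -> legal
(2,1): no bracket -> illegal
(3,0): no bracket -> illegal
(3,1): flips 1 -> legal
(3,4): flips 1 -> legal
(3,5): no bracket -> illegal
(4,0): no bracket -> illegal
(4,2): flips 1 -> legal
(4,3): no bracket -> illegal
(5,0): no bracket -> illegal
(5,1): no bracket -> illegal
(5,2): no bracket -> illegal

Answer: (0,4) (3,1) (3,4) (4,2)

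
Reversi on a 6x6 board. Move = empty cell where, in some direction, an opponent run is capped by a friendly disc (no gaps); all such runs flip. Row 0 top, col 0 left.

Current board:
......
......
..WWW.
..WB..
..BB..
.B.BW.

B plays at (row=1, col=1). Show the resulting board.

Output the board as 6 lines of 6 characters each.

Answer: ......
.B....
..BWW.
..WB..
..BB..
.B.BW.

Derivation:
Place B at (1,1); scan 8 dirs for brackets.
Dir NW: first cell '.' (not opp) -> no flip
Dir N: first cell '.' (not opp) -> no flip
Dir NE: first cell '.' (not opp) -> no flip
Dir W: first cell '.' (not opp) -> no flip
Dir E: first cell '.' (not opp) -> no flip
Dir SW: first cell '.' (not opp) -> no flip
Dir S: first cell '.' (not opp) -> no flip
Dir SE: opp run (2,2) capped by B -> flip
All flips: (2,2)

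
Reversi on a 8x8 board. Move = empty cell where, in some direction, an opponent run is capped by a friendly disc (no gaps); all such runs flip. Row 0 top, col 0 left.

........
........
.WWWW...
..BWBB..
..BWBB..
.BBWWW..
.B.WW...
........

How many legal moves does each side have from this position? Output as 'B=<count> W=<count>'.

Answer: B=13 W=11

Derivation:
-- B to move --
(1,0): flips 1 -> legal
(1,1): flips 2 -> legal
(1,2): flips 2 -> legal
(1,3): flips 1 -> legal
(1,4): flips 2 -> legal
(1,5): flips 2 -> legal
(2,0): no bracket -> illegal
(2,5): no bracket -> illegal
(3,0): no bracket -> illegal
(3,1): no bracket -> illegal
(4,6): no bracket -> illegal
(5,6): flips 3 -> legal
(6,2): flips 1 -> legal
(6,5): flips 3 -> legal
(6,6): flips 1 -> legal
(7,2): flips 2 -> legal
(7,3): no bracket -> illegal
(7,4): flips 3 -> legal
(7,5): flips 2 -> legal
B mobility = 13
-- W to move --
(2,5): flips 3 -> legal
(2,6): flips 2 -> legal
(3,1): flips 2 -> legal
(3,6): flips 3 -> legal
(4,0): no bracket -> illegal
(4,1): flips 3 -> legal
(4,6): flips 3 -> legal
(5,0): flips 2 -> legal
(5,6): flips 2 -> legal
(6,0): flips 2 -> legal
(6,2): flips 3 -> legal
(7,0): flips 2 -> legal
(7,1): no bracket -> illegal
(7,2): no bracket -> illegal
W mobility = 11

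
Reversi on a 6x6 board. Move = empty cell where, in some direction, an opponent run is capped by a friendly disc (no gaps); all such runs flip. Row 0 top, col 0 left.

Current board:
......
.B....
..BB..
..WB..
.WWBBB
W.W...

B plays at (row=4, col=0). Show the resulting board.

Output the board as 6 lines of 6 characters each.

Place B at (4,0); scan 8 dirs for brackets.
Dir NW: edge -> no flip
Dir N: first cell '.' (not opp) -> no flip
Dir NE: first cell '.' (not opp) -> no flip
Dir W: edge -> no flip
Dir E: opp run (4,1) (4,2) capped by B -> flip
Dir SW: edge -> no flip
Dir S: opp run (5,0), next=edge -> no flip
Dir SE: first cell '.' (not opp) -> no flip
All flips: (4,1) (4,2)

Answer: ......
.B....
..BB..
..WB..
BBBBBB
W.W...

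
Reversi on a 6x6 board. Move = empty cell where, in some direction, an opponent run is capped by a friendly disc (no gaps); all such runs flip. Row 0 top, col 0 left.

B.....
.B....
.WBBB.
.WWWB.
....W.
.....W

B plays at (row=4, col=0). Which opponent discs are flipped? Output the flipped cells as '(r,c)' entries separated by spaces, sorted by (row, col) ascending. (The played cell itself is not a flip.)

Answer: (3,1)

Derivation:
Dir NW: edge -> no flip
Dir N: first cell '.' (not opp) -> no flip
Dir NE: opp run (3,1) capped by B -> flip
Dir W: edge -> no flip
Dir E: first cell '.' (not opp) -> no flip
Dir SW: edge -> no flip
Dir S: first cell '.' (not opp) -> no flip
Dir SE: first cell '.' (not opp) -> no flip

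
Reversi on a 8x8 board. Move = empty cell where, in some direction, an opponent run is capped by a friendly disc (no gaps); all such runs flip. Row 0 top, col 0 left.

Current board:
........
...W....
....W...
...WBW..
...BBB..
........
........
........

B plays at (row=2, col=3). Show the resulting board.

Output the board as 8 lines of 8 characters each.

Answer: ........
...W....
...BW...
...BBW..
...BBB..
........
........
........

Derivation:
Place B at (2,3); scan 8 dirs for brackets.
Dir NW: first cell '.' (not opp) -> no flip
Dir N: opp run (1,3), next='.' -> no flip
Dir NE: first cell '.' (not opp) -> no flip
Dir W: first cell '.' (not opp) -> no flip
Dir E: opp run (2,4), next='.' -> no flip
Dir SW: first cell '.' (not opp) -> no flip
Dir S: opp run (3,3) capped by B -> flip
Dir SE: first cell 'B' (not opp) -> no flip
All flips: (3,3)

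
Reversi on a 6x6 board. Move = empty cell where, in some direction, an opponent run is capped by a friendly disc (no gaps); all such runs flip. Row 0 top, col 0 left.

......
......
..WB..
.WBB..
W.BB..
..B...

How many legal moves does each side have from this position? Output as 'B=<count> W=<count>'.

Answer: B=5 W=4

Derivation:
-- B to move --
(1,1): flips 1 -> legal
(1,2): flips 1 -> legal
(1,3): no bracket -> illegal
(2,0): flips 1 -> legal
(2,1): flips 1 -> legal
(3,0): flips 1 -> legal
(4,1): no bracket -> illegal
(5,0): no bracket -> illegal
(5,1): no bracket -> illegal
B mobility = 5
-- W to move --
(1,2): no bracket -> illegal
(1,3): no bracket -> illegal
(1,4): no bracket -> illegal
(2,1): no bracket -> illegal
(2,4): flips 1 -> legal
(3,4): flips 2 -> legal
(4,1): no bracket -> illegal
(4,4): flips 1 -> legal
(5,1): no bracket -> illegal
(5,3): flips 1 -> legal
(5,4): no bracket -> illegal
W mobility = 4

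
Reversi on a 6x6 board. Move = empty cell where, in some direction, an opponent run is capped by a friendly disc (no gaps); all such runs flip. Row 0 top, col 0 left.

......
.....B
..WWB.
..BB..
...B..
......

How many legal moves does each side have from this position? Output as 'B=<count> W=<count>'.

Answer: B=5 W=5

Derivation:
-- B to move --
(1,1): flips 1 -> legal
(1,2): flips 1 -> legal
(1,3): flips 1 -> legal
(1,4): flips 1 -> legal
(2,1): flips 2 -> legal
(3,1): no bracket -> illegal
(3,4): no bracket -> illegal
B mobility = 5
-- W to move --
(0,4): no bracket -> illegal
(0,5): no bracket -> illegal
(1,3): no bracket -> illegal
(1,4): no bracket -> illegal
(2,1): no bracket -> illegal
(2,5): flips 1 -> legal
(3,1): no bracket -> illegal
(3,4): no bracket -> illegal
(3,5): no bracket -> illegal
(4,1): flips 1 -> legal
(4,2): flips 1 -> legal
(4,4): flips 1 -> legal
(5,2): no bracket -> illegal
(5,3): flips 2 -> legal
(5,4): no bracket -> illegal
W mobility = 5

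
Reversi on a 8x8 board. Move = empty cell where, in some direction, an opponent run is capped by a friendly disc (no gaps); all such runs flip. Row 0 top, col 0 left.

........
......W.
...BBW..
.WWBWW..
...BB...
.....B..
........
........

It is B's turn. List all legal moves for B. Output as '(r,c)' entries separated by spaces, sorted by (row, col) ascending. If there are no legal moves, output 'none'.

Answer: (0,7) (2,1) (2,6) (3,0) (3,6) (4,1) (4,5) (4,6)

Derivation:
(0,5): no bracket -> illegal
(0,6): no bracket -> illegal
(0,7): flips 3 -> legal
(1,4): no bracket -> illegal
(1,5): no bracket -> illegal
(1,7): no bracket -> illegal
(2,0): no bracket -> illegal
(2,1): flips 1 -> legal
(2,2): no bracket -> illegal
(2,6): flips 2 -> legal
(2,7): no bracket -> illegal
(3,0): flips 2 -> legal
(3,6): flips 2 -> legal
(4,0): no bracket -> illegal
(4,1): flips 1 -> legal
(4,2): no bracket -> illegal
(4,5): flips 1 -> legal
(4,6): flips 1 -> legal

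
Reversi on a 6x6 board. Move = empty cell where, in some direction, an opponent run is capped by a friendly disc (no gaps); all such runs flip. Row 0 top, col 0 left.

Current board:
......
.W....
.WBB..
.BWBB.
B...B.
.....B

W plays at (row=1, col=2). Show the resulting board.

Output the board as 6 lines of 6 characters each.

Answer: ......
.WW...
.WWB..
.BWBB.
B...B.
.....B

Derivation:
Place W at (1,2); scan 8 dirs for brackets.
Dir NW: first cell '.' (not opp) -> no flip
Dir N: first cell '.' (not opp) -> no flip
Dir NE: first cell '.' (not opp) -> no flip
Dir W: first cell 'W' (not opp) -> no flip
Dir E: first cell '.' (not opp) -> no flip
Dir SW: first cell 'W' (not opp) -> no flip
Dir S: opp run (2,2) capped by W -> flip
Dir SE: opp run (2,3) (3,4), next='.' -> no flip
All flips: (2,2)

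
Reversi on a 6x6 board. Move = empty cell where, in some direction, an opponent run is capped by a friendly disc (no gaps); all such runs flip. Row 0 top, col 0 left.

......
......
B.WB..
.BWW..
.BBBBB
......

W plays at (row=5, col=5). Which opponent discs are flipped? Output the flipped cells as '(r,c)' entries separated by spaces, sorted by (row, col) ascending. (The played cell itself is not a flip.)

Answer: (4,4)

Derivation:
Dir NW: opp run (4,4) capped by W -> flip
Dir N: opp run (4,5), next='.' -> no flip
Dir NE: edge -> no flip
Dir W: first cell '.' (not opp) -> no flip
Dir E: edge -> no flip
Dir SW: edge -> no flip
Dir S: edge -> no flip
Dir SE: edge -> no flip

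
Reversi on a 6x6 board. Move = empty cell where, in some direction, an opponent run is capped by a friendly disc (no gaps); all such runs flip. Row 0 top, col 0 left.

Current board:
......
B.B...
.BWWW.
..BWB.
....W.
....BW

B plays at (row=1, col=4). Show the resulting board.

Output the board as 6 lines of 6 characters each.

Answer: ......
B.B.B.
.BWBB.
..BWB.
....W.
....BW

Derivation:
Place B at (1,4); scan 8 dirs for brackets.
Dir NW: first cell '.' (not opp) -> no flip
Dir N: first cell '.' (not opp) -> no flip
Dir NE: first cell '.' (not opp) -> no flip
Dir W: first cell '.' (not opp) -> no flip
Dir E: first cell '.' (not opp) -> no flip
Dir SW: opp run (2,3) capped by B -> flip
Dir S: opp run (2,4) capped by B -> flip
Dir SE: first cell '.' (not opp) -> no flip
All flips: (2,3) (2,4)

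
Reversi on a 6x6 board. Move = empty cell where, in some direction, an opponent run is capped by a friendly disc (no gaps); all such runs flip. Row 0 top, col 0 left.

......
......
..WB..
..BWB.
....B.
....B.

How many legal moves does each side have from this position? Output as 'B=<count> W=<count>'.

Answer: B=4 W=6

Derivation:
-- B to move --
(1,1): flips 2 -> legal
(1,2): flips 1 -> legal
(1,3): no bracket -> illegal
(2,1): flips 1 -> legal
(2,4): no bracket -> illegal
(3,1): no bracket -> illegal
(4,2): no bracket -> illegal
(4,3): flips 1 -> legal
B mobility = 4
-- W to move --
(1,2): no bracket -> illegal
(1,3): flips 1 -> legal
(1,4): no bracket -> illegal
(2,1): no bracket -> illegal
(2,4): flips 1 -> legal
(2,5): no bracket -> illegal
(3,1): flips 1 -> legal
(3,5): flips 1 -> legal
(4,1): no bracket -> illegal
(4,2): flips 1 -> legal
(4,3): no bracket -> illegal
(4,5): no bracket -> illegal
(5,3): no bracket -> illegal
(5,5): flips 1 -> legal
W mobility = 6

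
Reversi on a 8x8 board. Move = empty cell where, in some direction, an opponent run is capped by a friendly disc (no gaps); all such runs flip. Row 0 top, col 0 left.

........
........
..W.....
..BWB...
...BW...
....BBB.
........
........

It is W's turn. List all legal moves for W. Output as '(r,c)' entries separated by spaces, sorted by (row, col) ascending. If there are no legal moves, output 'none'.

Answer: (2,4) (3,1) (3,5) (4,2) (5,3) (6,4) (6,6)

Derivation:
(2,1): no bracket -> illegal
(2,3): no bracket -> illegal
(2,4): flips 1 -> legal
(2,5): no bracket -> illegal
(3,1): flips 1 -> legal
(3,5): flips 1 -> legal
(4,1): no bracket -> illegal
(4,2): flips 2 -> legal
(4,5): no bracket -> illegal
(4,6): no bracket -> illegal
(4,7): no bracket -> illegal
(5,2): no bracket -> illegal
(5,3): flips 1 -> legal
(5,7): no bracket -> illegal
(6,3): no bracket -> illegal
(6,4): flips 1 -> legal
(6,5): no bracket -> illegal
(6,6): flips 1 -> legal
(6,7): no bracket -> illegal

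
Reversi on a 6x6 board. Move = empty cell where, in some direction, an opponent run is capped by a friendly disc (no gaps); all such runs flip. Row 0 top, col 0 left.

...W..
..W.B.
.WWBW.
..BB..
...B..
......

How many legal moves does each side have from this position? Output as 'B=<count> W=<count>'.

Answer: B=8 W=6

Derivation:
-- B to move --
(0,1): flips 1 -> legal
(0,2): flips 2 -> legal
(0,4): no bracket -> illegal
(1,0): flips 1 -> legal
(1,1): flips 1 -> legal
(1,3): no bracket -> illegal
(1,5): flips 1 -> legal
(2,0): flips 2 -> legal
(2,5): flips 1 -> legal
(3,0): no bracket -> illegal
(3,1): no bracket -> illegal
(3,4): flips 1 -> legal
(3,5): no bracket -> illegal
B mobility = 8
-- W to move --
(0,4): flips 1 -> legal
(0,5): no bracket -> illegal
(1,3): no bracket -> illegal
(1,5): no bracket -> illegal
(2,5): flips 1 -> legal
(3,1): no bracket -> illegal
(3,4): flips 1 -> legal
(4,1): no bracket -> illegal
(4,2): flips 2 -> legal
(4,4): flips 1 -> legal
(5,2): no bracket -> illegal
(5,3): no bracket -> illegal
(5,4): flips 2 -> legal
W mobility = 6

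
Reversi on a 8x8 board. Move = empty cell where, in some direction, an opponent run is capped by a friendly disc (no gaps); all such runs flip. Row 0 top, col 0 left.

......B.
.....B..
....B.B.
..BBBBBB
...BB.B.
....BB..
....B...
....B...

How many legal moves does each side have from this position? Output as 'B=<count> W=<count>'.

-- B to move --
B mobility = 0
-- W to move --
(0,4): no bracket -> illegal
(0,5): no bracket -> illegal
(0,7): no bracket -> illegal
(1,3): no bracket -> illegal
(1,4): no bracket -> illegal
(1,6): no bracket -> illegal
(1,7): no bracket -> illegal
(2,1): no bracket -> illegal
(2,2): no bracket -> illegal
(2,3): no bracket -> illegal
(2,5): no bracket -> illegal
(2,7): no bracket -> illegal
(3,1): no bracket -> illegal
(4,1): no bracket -> illegal
(4,2): no bracket -> illegal
(4,5): no bracket -> illegal
(4,7): no bracket -> illegal
(5,2): no bracket -> illegal
(5,3): no bracket -> illegal
(5,6): no bracket -> illegal
(5,7): no bracket -> illegal
(6,3): no bracket -> illegal
(6,5): no bracket -> illegal
(6,6): no bracket -> illegal
(7,3): no bracket -> illegal
(7,5): no bracket -> illegal
W mobility = 0

Answer: B=0 W=0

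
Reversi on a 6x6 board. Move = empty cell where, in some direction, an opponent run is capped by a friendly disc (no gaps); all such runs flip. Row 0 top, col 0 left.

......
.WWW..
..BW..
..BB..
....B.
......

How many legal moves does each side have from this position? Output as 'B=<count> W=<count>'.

-- B to move --
(0,0): flips 1 -> legal
(0,1): no bracket -> illegal
(0,2): flips 1 -> legal
(0,3): flips 2 -> legal
(0,4): flips 1 -> legal
(1,0): no bracket -> illegal
(1,4): flips 1 -> legal
(2,0): no bracket -> illegal
(2,1): no bracket -> illegal
(2,4): flips 1 -> legal
(3,4): no bracket -> illegal
B mobility = 6
-- W to move --
(2,1): flips 1 -> legal
(2,4): no bracket -> illegal
(3,1): flips 1 -> legal
(3,4): no bracket -> illegal
(3,5): no bracket -> illegal
(4,1): flips 1 -> legal
(4,2): flips 2 -> legal
(4,3): flips 1 -> legal
(4,5): no bracket -> illegal
(5,3): no bracket -> illegal
(5,4): no bracket -> illegal
(5,5): flips 3 -> legal
W mobility = 6

Answer: B=6 W=6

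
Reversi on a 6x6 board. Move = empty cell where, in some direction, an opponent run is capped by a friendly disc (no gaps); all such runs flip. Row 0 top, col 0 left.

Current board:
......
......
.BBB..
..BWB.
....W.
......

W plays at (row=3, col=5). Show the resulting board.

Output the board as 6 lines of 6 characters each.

Place W at (3,5); scan 8 dirs for brackets.
Dir NW: first cell '.' (not opp) -> no flip
Dir N: first cell '.' (not opp) -> no flip
Dir NE: edge -> no flip
Dir W: opp run (3,4) capped by W -> flip
Dir E: edge -> no flip
Dir SW: first cell 'W' (not opp) -> no flip
Dir S: first cell '.' (not opp) -> no flip
Dir SE: edge -> no flip
All flips: (3,4)

Answer: ......
......
.BBB..
..BWWW
....W.
......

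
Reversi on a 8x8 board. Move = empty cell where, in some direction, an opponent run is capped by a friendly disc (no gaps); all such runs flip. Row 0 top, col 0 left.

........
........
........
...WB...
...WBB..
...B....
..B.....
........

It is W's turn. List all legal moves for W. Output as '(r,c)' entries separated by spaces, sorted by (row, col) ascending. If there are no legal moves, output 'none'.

(2,3): no bracket -> illegal
(2,4): no bracket -> illegal
(2,5): flips 1 -> legal
(3,5): flips 1 -> legal
(3,6): no bracket -> illegal
(4,2): no bracket -> illegal
(4,6): flips 2 -> legal
(5,1): no bracket -> illegal
(5,2): no bracket -> illegal
(5,4): no bracket -> illegal
(5,5): flips 1 -> legal
(5,6): no bracket -> illegal
(6,1): no bracket -> illegal
(6,3): flips 1 -> legal
(6,4): no bracket -> illegal
(7,1): no bracket -> illegal
(7,2): no bracket -> illegal
(7,3): no bracket -> illegal

Answer: (2,5) (3,5) (4,6) (5,5) (6,3)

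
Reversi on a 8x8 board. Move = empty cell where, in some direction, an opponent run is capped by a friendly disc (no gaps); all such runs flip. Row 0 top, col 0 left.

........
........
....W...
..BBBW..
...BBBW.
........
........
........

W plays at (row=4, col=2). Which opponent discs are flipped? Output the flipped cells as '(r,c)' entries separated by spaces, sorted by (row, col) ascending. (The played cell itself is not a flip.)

Answer: (3,3) (4,3) (4,4) (4,5)

Derivation:
Dir NW: first cell '.' (not opp) -> no flip
Dir N: opp run (3,2), next='.' -> no flip
Dir NE: opp run (3,3) capped by W -> flip
Dir W: first cell '.' (not opp) -> no flip
Dir E: opp run (4,3) (4,4) (4,5) capped by W -> flip
Dir SW: first cell '.' (not opp) -> no flip
Dir S: first cell '.' (not opp) -> no flip
Dir SE: first cell '.' (not opp) -> no flip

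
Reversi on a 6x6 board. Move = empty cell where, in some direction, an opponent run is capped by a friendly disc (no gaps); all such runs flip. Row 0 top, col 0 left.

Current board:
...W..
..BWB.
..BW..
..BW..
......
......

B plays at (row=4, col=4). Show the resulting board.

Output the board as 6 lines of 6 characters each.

Answer: ...W..
..BWB.
..BW..
..BB..
....B.
......

Derivation:
Place B at (4,4); scan 8 dirs for brackets.
Dir NW: opp run (3,3) capped by B -> flip
Dir N: first cell '.' (not opp) -> no flip
Dir NE: first cell '.' (not opp) -> no flip
Dir W: first cell '.' (not opp) -> no flip
Dir E: first cell '.' (not opp) -> no flip
Dir SW: first cell '.' (not opp) -> no flip
Dir S: first cell '.' (not opp) -> no flip
Dir SE: first cell '.' (not opp) -> no flip
All flips: (3,3)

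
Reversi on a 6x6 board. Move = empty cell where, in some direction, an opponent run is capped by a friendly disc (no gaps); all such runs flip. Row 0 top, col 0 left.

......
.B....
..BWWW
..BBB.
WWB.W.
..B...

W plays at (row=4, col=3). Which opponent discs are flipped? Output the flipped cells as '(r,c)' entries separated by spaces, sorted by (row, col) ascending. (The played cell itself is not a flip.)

Answer: (3,3) (3,4) (4,2)

Derivation:
Dir NW: opp run (3,2), next='.' -> no flip
Dir N: opp run (3,3) capped by W -> flip
Dir NE: opp run (3,4) capped by W -> flip
Dir W: opp run (4,2) capped by W -> flip
Dir E: first cell 'W' (not opp) -> no flip
Dir SW: opp run (5,2), next=edge -> no flip
Dir S: first cell '.' (not opp) -> no flip
Dir SE: first cell '.' (not opp) -> no flip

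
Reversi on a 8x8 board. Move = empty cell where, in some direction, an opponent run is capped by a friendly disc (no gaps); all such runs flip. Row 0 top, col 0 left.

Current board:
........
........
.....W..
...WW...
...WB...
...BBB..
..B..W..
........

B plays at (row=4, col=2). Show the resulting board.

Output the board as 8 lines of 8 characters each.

Place B at (4,2); scan 8 dirs for brackets.
Dir NW: first cell '.' (not opp) -> no flip
Dir N: first cell '.' (not opp) -> no flip
Dir NE: opp run (3,3), next='.' -> no flip
Dir W: first cell '.' (not opp) -> no flip
Dir E: opp run (4,3) capped by B -> flip
Dir SW: first cell '.' (not opp) -> no flip
Dir S: first cell '.' (not opp) -> no flip
Dir SE: first cell 'B' (not opp) -> no flip
All flips: (4,3)

Answer: ........
........
.....W..
...WW...
..BBB...
...BBB..
..B..W..
........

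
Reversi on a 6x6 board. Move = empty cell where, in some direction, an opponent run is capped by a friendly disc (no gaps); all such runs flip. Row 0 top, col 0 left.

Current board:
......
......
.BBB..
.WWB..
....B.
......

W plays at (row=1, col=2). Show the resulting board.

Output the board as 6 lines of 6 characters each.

Answer: ......
..W...
.BWB..
.WWB..
....B.
......

Derivation:
Place W at (1,2); scan 8 dirs for brackets.
Dir NW: first cell '.' (not opp) -> no flip
Dir N: first cell '.' (not opp) -> no flip
Dir NE: first cell '.' (not opp) -> no flip
Dir W: first cell '.' (not opp) -> no flip
Dir E: first cell '.' (not opp) -> no flip
Dir SW: opp run (2,1), next='.' -> no flip
Dir S: opp run (2,2) capped by W -> flip
Dir SE: opp run (2,3), next='.' -> no flip
All flips: (2,2)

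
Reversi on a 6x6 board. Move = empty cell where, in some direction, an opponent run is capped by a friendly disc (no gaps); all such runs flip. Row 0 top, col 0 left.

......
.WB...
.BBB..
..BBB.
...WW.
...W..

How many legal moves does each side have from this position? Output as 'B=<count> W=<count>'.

-- B to move --
(0,0): flips 1 -> legal
(0,1): flips 1 -> legal
(0,2): no bracket -> illegal
(1,0): flips 1 -> legal
(2,0): no bracket -> illegal
(3,5): no bracket -> illegal
(4,2): no bracket -> illegal
(4,5): no bracket -> illegal
(5,2): flips 1 -> legal
(5,4): flips 2 -> legal
(5,5): flips 1 -> legal
B mobility = 6
-- W to move --
(0,1): no bracket -> illegal
(0,2): no bracket -> illegal
(0,3): no bracket -> illegal
(1,0): flips 2 -> legal
(1,3): flips 3 -> legal
(1,4): no bracket -> illegal
(2,0): no bracket -> illegal
(2,4): flips 1 -> legal
(2,5): flips 1 -> legal
(3,0): no bracket -> illegal
(3,1): flips 1 -> legal
(3,5): no bracket -> illegal
(4,1): no bracket -> illegal
(4,2): no bracket -> illegal
(4,5): no bracket -> illegal
W mobility = 5

Answer: B=6 W=5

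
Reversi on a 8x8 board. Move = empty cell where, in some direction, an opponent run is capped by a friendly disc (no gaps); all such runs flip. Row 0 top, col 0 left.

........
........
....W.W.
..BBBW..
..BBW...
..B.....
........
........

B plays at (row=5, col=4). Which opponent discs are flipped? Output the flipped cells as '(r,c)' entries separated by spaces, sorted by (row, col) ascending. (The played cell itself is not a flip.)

Dir NW: first cell 'B' (not opp) -> no flip
Dir N: opp run (4,4) capped by B -> flip
Dir NE: first cell '.' (not opp) -> no flip
Dir W: first cell '.' (not opp) -> no flip
Dir E: first cell '.' (not opp) -> no flip
Dir SW: first cell '.' (not opp) -> no flip
Dir S: first cell '.' (not opp) -> no flip
Dir SE: first cell '.' (not opp) -> no flip

Answer: (4,4)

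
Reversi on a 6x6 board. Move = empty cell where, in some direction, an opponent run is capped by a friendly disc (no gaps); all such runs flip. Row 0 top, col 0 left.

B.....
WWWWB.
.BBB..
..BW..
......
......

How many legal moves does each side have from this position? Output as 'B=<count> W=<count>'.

Answer: B=8 W=6

Derivation:
-- B to move --
(0,1): flips 2 -> legal
(0,2): flips 1 -> legal
(0,3): flips 2 -> legal
(0,4): flips 1 -> legal
(2,0): flips 1 -> legal
(2,4): no bracket -> illegal
(3,4): flips 1 -> legal
(4,2): no bracket -> illegal
(4,3): flips 1 -> legal
(4,4): flips 1 -> legal
B mobility = 8
-- W to move --
(0,1): no bracket -> illegal
(0,3): no bracket -> illegal
(0,4): no bracket -> illegal
(0,5): no bracket -> illegal
(1,5): flips 1 -> legal
(2,0): no bracket -> illegal
(2,4): no bracket -> illegal
(2,5): no bracket -> illegal
(3,0): flips 1 -> legal
(3,1): flips 3 -> legal
(3,4): flips 1 -> legal
(4,1): no bracket -> illegal
(4,2): flips 2 -> legal
(4,3): flips 2 -> legal
W mobility = 6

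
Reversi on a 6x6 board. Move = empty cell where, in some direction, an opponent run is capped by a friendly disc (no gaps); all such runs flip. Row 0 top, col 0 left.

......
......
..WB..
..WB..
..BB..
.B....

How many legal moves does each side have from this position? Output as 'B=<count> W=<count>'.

Answer: B=5 W=6

Derivation:
-- B to move --
(1,1): flips 1 -> legal
(1,2): flips 2 -> legal
(1,3): no bracket -> illegal
(2,1): flips 2 -> legal
(3,1): flips 1 -> legal
(4,1): flips 1 -> legal
B mobility = 5
-- W to move --
(1,2): no bracket -> illegal
(1,3): no bracket -> illegal
(1,4): flips 1 -> legal
(2,4): flips 1 -> legal
(3,1): no bracket -> illegal
(3,4): flips 1 -> legal
(4,0): no bracket -> illegal
(4,1): no bracket -> illegal
(4,4): flips 1 -> legal
(5,0): no bracket -> illegal
(5,2): flips 1 -> legal
(5,3): no bracket -> illegal
(5,4): flips 1 -> legal
W mobility = 6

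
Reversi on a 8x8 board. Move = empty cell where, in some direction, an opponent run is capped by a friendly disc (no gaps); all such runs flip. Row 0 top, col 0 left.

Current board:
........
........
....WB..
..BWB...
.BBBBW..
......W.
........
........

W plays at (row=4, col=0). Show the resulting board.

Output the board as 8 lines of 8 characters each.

Place W at (4,0); scan 8 dirs for brackets.
Dir NW: edge -> no flip
Dir N: first cell '.' (not opp) -> no flip
Dir NE: first cell '.' (not opp) -> no flip
Dir W: edge -> no flip
Dir E: opp run (4,1) (4,2) (4,3) (4,4) capped by W -> flip
Dir SW: edge -> no flip
Dir S: first cell '.' (not opp) -> no flip
Dir SE: first cell '.' (not opp) -> no flip
All flips: (4,1) (4,2) (4,3) (4,4)

Answer: ........
........
....WB..
..BWB...
WWWWWW..
......W.
........
........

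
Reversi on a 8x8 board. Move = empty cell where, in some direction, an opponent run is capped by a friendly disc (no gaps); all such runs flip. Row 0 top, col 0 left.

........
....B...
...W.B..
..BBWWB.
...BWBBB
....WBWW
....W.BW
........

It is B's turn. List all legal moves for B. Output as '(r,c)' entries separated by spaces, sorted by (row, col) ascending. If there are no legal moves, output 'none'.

Answer: (1,2) (1,3) (2,4) (5,3) (6,3) (6,5) (7,3) (7,7)

Derivation:
(1,2): flips 2 -> legal
(1,3): flips 1 -> legal
(2,2): no bracket -> illegal
(2,4): flips 1 -> legal
(2,6): no bracket -> illegal
(5,3): flips 1 -> legal
(6,3): flips 1 -> legal
(6,5): flips 2 -> legal
(7,3): flips 1 -> legal
(7,4): no bracket -> illegal
(7,5): no bracket -> illegal
(7,6): no bracket -> illegal
(7,7): flips 2 -> legal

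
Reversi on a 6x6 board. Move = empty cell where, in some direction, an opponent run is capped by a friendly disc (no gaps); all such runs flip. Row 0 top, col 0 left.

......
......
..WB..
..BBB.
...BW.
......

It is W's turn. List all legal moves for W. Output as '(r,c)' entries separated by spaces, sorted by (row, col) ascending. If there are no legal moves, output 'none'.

Answer: (2,4) (4,2)

Derivation:
(1,2): no bracket -> illegal
(1,3): no bracket -> illegal
(1,4): no bracket -> illegal
(2,1): no bracket -> illegal
(2,4): flips 2 -> legal
(2,5): no bracket -> illegal
(3,1): no bracket -> illegal
(3,5): no bracket -> illegal
(4,1): no bracket -> illegal
(4,2): flips 2 -> legal
(4,5): no bracket -> illegal
(5,2): no bracket -> illegal
(5,3): no bracket -> illegal
(5,4): no bracket -> illegal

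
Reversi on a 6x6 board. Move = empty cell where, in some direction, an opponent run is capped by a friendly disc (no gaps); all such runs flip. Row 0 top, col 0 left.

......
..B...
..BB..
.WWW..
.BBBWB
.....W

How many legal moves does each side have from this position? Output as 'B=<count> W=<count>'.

Answer: B=4 W=11

Derivation:
-- B to move --
(2,0): flips 1 -> legal
(2,1): flips 2 -> legal
(2,4): flips 1 -> legal
(3,0): no bracket -> illegal
(3,4): no bracket -> illegal
(3,5): no bracket -> illegal
(4,0): flips 1 -> legal
(5,3): no bracket -> illegal
(5,4): no bracket -> illegal
B mobility = 4
-- W to move --
(0,1): no bracket -> illegal
(0,2): flips 2 -> legal
(0,3): no bracket -> illegal
(1,1): flips 1 -> legal
(1,3): flips 2 -> legal
(1,4): flips 1 -> legal
(2,1): no bracket -> illegal
(2,4): no bracket -> illegal
(3,0): no bracket -> illegal
(3,4): no bracket -> illegal
(3,5): flips 1 -> legal
(4,0): flips 3 -> legal
(5,0): flips 1 -> legal
(5,1): flips 2 -> legal
(5,2): flips 1 -> legal
(5,3): flips 2 -> legal
(5,4): flips 1 -> legal
W mobility = 11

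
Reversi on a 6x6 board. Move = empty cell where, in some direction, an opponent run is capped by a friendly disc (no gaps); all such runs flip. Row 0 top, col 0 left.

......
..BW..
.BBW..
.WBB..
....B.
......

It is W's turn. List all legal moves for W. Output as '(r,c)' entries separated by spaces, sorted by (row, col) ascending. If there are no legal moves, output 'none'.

Answer: (0,1) (1,1) (2,0) (3,4) (4,1) (4,3)

Derivation:
(0,1): flips 1 -> legal
(0,2): no bracket -> illegal
(0,3): no bracket -> illegal
(1,0): no bracket -> illegal
(1,1): flips 2 -> legal
(2,0): flips 2 -> legal
(2,4): no bracket -> illegal
(3,0): no bracket -> illegal
(3,4): flips 2 -> legal
(3,5): no bracket -> illegal
(4,1): flips 1 -> legal
(4,2): no bracket -> illegal
(4,3): flips 1 -> legal
(4,5): no bracket -> illegal
(5,3): no bracket -> illegal
(5,4): no bracket -> illegal
(5,5): no bracket -> illegal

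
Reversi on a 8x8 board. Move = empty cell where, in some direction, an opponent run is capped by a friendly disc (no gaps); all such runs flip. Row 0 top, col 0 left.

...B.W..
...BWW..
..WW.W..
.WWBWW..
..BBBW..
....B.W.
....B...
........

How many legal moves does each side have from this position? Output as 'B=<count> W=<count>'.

-- B to move --
(0,4): no bracket -> illegal
(0,6): no bracket -> illegal
(1,1): flips 1 -> legal
(1,2): flips 2 -> legal
(1,6): flips 4 -> legal
(2,0): flips 1 -> legal
(2,1): flips 1 -> legal
(2,4): flips 1 -> legal
(2,6): flips 1 -> legal
(3,0): flips 2 -> legal
(3,6): flips 5 -> legal
(4,0): flips 2 -> legal
(4,1): no bracket -> illegal
(4,6): flips 1 -> legal
(4,7): no bracket -> illegal
(5,5): no bracket -> illegal
(5,7): no bracket -> illegal
(6,5): no bracket -> illegal
(6,6): no bracket -> illegal
(6,7): no bracket -> illegal
B mobility = 11
-- W to move --
(0,2): no bracket -> illegal
(0,4): flips 1 -> legal
(1,2): flips 1 -> legal
(2,4): no bracket -> illegal
(4,1): flips 3 -> legal
(5,1): no bracket -> illegal
(5,2): flips 2 -> legal
(5,3): flips 4 -> legal
(5,5): flips 2 -> legal
(6,3): flips 1 -> legal
(6,5): flips 2 -> legal
(7,3): no bracket -> illegal
(7,4): flips 3 -> legal
(7,5): no bracket -> illegal
W mobility = 9

Answer: B=11 W=9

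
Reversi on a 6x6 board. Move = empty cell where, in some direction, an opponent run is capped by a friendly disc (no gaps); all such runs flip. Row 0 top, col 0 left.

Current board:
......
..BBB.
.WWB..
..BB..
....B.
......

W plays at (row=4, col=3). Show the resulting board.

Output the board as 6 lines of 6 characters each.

Answer: ......
..BBB.
.WWB..
..WB..
...WB.
......

Derivation:
Place W at (4,3); scan 8 dirs for brackets.
Dir NW: opp run (3,2) capped by W -> flip
Dir N: opp run (3,3) (2,3) (1,3), next='.' -> no flip
Dir NE: first cell '.' (not opp) -> no flip
Dir W: first cell '.' (not opp) -> no flip
Dir E: opp run (4,4), next='.' -> no flip
Dir SW: first cell '.' (not opp) -> no flip
Dir S: first cell '.' (not opp) -> no flip
Dir SE: first cell '.' (not opp) -> no flip
All flips: (3,2)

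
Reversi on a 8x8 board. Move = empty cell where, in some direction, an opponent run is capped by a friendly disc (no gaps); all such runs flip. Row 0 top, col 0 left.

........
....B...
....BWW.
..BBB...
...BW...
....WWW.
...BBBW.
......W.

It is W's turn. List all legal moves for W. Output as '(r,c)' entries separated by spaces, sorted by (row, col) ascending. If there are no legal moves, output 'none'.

(0,3): flips 1 -> legal
(0,4): flips 3 -> legal
(0,5): no bracket -> illegal
(1,3): no bracket -> illegal
(1,5): no bracket -> illegal
(2,1): flips 2 -> legal
(2,2): flips 1 -> legal
(2,3): flips 1 -> legal
(3,1): no bracket -> illegal
(3,5): no bracket -> illegal
(4,1): no bracket -> illegal
(4,2): flips 1 -> legal
(4,5): no bracket -> illegal
(5,2): flips 2 -> legal
(5,3): no bracket -> illegal
(6,2): flips 3 -> legal
(7,2): flips 1 -> legal
(7,3): flips 1 -> legal
(7,4): flips 2 -> legal
(7,5): flips 1 -> legal

Answer: (0,3) (0,4) (2,1) (2,2) (2,3) (4,2) (5,2) (6,2) (7,2) (7,3) (7,4) (7,5)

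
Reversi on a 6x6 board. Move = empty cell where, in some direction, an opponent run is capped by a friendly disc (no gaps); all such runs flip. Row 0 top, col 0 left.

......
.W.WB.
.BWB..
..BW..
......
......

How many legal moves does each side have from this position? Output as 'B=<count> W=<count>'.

-- B to move --
(0,0): no bracket -> illegal
(0,1): flips 1 -> legal
(0,2): no bracket -> illegal
(0,3): flips 1 -> legal
(0,4): no bracket -> illegal
(1,0): no bracket -> illegal
(1,2): flips 2 -> legal
(2,0): no bracket -> illegal
(2,4): no bracket -> illegal
(3,1): no bracket -> illegal
(3,4): flips 1 -> legal
(4,2): no bracket -> illegal
(4,3): flips 1 -> legal
(4,4): no bracket -> illegal
B mobility = 5
-- W to move --
(0,3): no bracket -> illegal
(0,4): no bracket -> illegal
(0,5): no bracket -> illegal
(1,0): no bracket -> illegal
(1,2): no bracket -> illegal
(1,5): flips 1 -> legal
(2,0): flips 1 -> legal
(2,4): flips 1 -> legal
(2,5): no bracket -> illegal
(3,0): no bracket -> illegal
(3,1): flips 2 -> legal
(3,4): no bracket -> illegal
(4,1): no bracket -> illegal
(4,2): flips 1 -> legal
(4,3): no bracket -> illegal
W mobility = 5

Answer: B=5 W=5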